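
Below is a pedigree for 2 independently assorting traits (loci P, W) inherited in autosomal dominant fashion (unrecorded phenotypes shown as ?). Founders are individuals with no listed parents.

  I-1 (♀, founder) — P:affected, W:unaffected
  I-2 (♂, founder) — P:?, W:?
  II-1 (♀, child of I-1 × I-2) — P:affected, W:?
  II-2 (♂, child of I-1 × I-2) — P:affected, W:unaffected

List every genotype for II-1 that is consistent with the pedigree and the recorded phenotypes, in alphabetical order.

II-1 ∈ {PP Ww, PP ww, Pp Ww, Pp ww}

P/I-1 aff ·: Pp|PP
P/I-2 ? ·: pp|Pp|PP
P/II-1 aff I-1×I-2: Pp|PP
P/II-2 aff I-1×I-2: Pp|PP
⇒ P over [I-1,I-2,II-1,II-2]: 15 consistent
W/I-1 un ·: ww
W/I-2 ? ·: ww|Ww
W/II-1 ? I-1×I-2: ww|Ww
W/II-2 un I-1×I-2: ww
⇒ W over [I-1,I-2,II-1,II-2]: 3 consistent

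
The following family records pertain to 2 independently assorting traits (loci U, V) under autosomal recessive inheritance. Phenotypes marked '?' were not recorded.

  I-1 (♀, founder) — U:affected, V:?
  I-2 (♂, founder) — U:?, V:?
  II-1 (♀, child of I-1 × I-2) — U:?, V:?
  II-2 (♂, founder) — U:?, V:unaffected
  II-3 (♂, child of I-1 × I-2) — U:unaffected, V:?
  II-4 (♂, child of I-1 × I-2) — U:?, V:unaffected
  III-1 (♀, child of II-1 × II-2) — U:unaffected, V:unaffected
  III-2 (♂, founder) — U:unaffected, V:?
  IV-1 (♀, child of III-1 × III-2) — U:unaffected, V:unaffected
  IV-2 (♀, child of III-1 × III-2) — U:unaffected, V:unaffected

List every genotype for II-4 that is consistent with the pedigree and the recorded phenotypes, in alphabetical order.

II-4 ∈ {Uu VV, Uu Vv, uu VV, uu Vv}

U/I-1 aff ·: uu
U/I-2 ? ·: UU|Uu
U/II-1 ? I-1×I-2: Uu|uu
U/II-2 ? ·: UU|Uu|uu
U/II-3 un I-1×I-2: Uu
U/II-4 ? I-1×I-2: Uu|uu
U/III-1 un II-1×II-2: UU|Uu
U/III-2 un ·: UU|Uu
U/IV-1 un III-1×III-2: UU|Uu
U/IV-2 un III-1×III-2: UU|Uu
⇒ U over [I-1,I-2,II-1,II-2,II-3,II-4,III-1,III-2,IV-1,IV-2]: 134 consistent
V/I-1 ? ·: VV|Vv|vv
V/I-2 ? ·: VV|Vv|vv
V/II-1 ? I-1×I-2: VV|Vv|vv
V/II-2 un ·: VV|Vv
V/II-3 ? I-1×I-2: VV|Vv|vv
V/II-4 un I-1×I-2: VV|Vv
V/III-1 un II-1×II-2: VV|Vv
V/III-2 ? ·: VV|Vv|vv
V/IV-1 un III-1×III-2: VV|Vv
V/IV-2 un III-1×III-2: VV|Vv
⇒ V over [I-1,I-2,II-1,II-2,II-3,II-4,III-1,III-2,IV-1,IV-2]: 1095 consistent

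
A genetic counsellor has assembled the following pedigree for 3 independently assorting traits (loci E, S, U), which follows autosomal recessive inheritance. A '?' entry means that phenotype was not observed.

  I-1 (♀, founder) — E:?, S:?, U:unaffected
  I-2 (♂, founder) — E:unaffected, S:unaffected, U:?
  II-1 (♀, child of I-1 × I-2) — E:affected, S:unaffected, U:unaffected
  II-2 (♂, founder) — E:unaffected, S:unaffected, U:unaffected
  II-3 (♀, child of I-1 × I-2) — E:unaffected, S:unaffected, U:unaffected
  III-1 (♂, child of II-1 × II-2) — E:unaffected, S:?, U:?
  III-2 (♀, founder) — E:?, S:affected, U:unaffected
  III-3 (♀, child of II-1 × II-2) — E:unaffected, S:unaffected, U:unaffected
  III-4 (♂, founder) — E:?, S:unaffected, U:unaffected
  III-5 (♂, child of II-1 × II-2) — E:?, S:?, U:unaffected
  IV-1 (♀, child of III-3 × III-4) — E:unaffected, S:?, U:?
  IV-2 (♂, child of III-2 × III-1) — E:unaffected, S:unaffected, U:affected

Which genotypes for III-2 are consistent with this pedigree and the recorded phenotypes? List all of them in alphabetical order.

III-2 ∈ {EE ss Uu, Ee ss Uu, ee ss Uu}

E/I-1 ? ·: Ee|ee
E/I-2 un ·: Ee
E/II-1 aff I-1×I-2: ee
E/II-2 un ·: EE|Ee
E/II-3 un I-1×I-2: EE|Ee
E/III-1 un II-1×II-2: Ee
E/III-2 ? ·: EE|Ee|ee
E/III-3 un II-1×II-2: Ee
E/III-4 ? ·: EE|Ee|ee
E/III-5 ? II-1×II-2: Ee|ee
E/IV-1 un III-3×III-4: EE|Ee
E/IV-2 un III-2×III-1: EE|Ee
⇒ E over [I-1,I-2,II-1,II-2,II-3,III-1,III-2,III-3,III-4,III-5,IV-1,IV-2]: 225 consistent
S/I-1 ? ·: SS|Ss|ss
S/I-2 un ·: SS|Ss
S/II-1 un I-1×I-2: SS|Ss
S/II-2 un ·: SS|Ss
S/II-3 un I-1×I-2: SS|Ss
S/III-1 ? II-1×II-2: SS|Ss
S/III-2 aff ·: ss
S/III-3 un II-1×II-2: SS|Ss
S/III-4 un ·: SS|Ss
S/III-5 ? II-1×II-2: SS|Ss|ss
S/IV-1 ? III-3×III-4: SS|Ss|ss
S/IV-2 un III-2×III-1: Ss
⇒ S over [I-1,I-2,II-1,II-2,II-3,III-1,III-2,III-3,III-4,III-5,IV-1,IV-2]: 885 consistent
U/I-1 un ·: UU|Uu
U/I-2 ? ·: UU|Uu|uu
U/II-1 un I-1×I-2: UU|Uu
U/II-2 un ·: UU|Uu
U/II-3 un I-1×I-2: UU|Uu
U/III-1 ? II-1×II-2: Uu|uu
U/III-2 un ·: Uu
U/III-3 un II-1×II-2: UU|Uu
U/III-4 un ·: UU|Uu
U/III-5 un II-1×II-2: UU|Uu
U/IV-1 ? III-3×III-4: UU|Uu|uu
U/IV-2 aff III-2×III-1: uu
⇒ U over [I-1,I-2,II-1,II-2,II-3,III-1,III-2,III-3,III-4,III-5,IV-1,IV-2]: 496 consistent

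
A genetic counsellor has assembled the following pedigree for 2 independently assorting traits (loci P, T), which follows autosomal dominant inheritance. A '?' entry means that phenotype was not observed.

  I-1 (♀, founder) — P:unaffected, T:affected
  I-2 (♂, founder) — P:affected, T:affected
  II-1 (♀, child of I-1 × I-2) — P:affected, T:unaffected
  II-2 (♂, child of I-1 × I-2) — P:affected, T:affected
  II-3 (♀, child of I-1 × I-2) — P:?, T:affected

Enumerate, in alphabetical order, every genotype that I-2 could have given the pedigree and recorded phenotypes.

P/I-1 un ·: pp
P/I-2 aff ·: Pp|PP
P/II-1 aff I-1×I-2: Pp
P/II-2 aff I-1×I-2: Pp
P/II-3 ? I-1×I-2: pp|Pp
⇒ P over [I-1,I-2,II-1,II-2,II-3]: 3 consistent
T/I-1 aff ·: Tt
T/I-2 aff ·: Tt
T/II-1 un I-1×I-2: tt
T/II-2 aff I-1×I-2: Tt|TT
T/II-3 aff I-1×I-2: Tt|TT
⇒ T over [I-1,I-2,II-1,II-2,II-3]: 4 consistent

I-2 ∈ {PP Tt, Pp Tt}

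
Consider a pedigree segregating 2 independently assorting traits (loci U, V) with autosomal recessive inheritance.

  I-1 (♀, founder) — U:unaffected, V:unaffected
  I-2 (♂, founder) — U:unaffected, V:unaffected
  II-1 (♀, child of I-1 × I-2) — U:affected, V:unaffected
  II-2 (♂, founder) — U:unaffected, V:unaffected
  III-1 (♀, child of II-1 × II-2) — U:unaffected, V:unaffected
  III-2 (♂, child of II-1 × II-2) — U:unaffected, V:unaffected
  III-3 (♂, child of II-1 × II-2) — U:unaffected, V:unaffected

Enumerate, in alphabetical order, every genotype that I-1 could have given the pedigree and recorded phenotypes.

U/I-1 un ·: Uu
U/I-2 un ·: Uu
U/II-1 aff I-1×I-2: uu
U/II-2 un ·: UU|Uu
U/III-1 un II-1×II-2: Uu
U/III-2 un II-1×II-2: Uu
U/III-3 un II-1×II-2: Uu
⇒ U over [I-1,I-2,II-1,II-2,III-1,III-2,III-3]: 2 consistent
V/I-1 un ·: VV|Vv
V/I-2 un ·: VV|Vv
V/II-1 un I-1×I-2: VV|Vv
V/II-2 un ·: VV|Vv
V/III-1 un II-1×II-2: VV|Vv
V/III-2 un II-1×II-2: VV|Vv
V/III-3 un II-1×II-2: VV|Vv
⇒ V over [I-1,I-2,II-1,II-2,III-1,III-2,III-3]: 84 consistent

I-1 ∈ {Uu VV, Uu Vv}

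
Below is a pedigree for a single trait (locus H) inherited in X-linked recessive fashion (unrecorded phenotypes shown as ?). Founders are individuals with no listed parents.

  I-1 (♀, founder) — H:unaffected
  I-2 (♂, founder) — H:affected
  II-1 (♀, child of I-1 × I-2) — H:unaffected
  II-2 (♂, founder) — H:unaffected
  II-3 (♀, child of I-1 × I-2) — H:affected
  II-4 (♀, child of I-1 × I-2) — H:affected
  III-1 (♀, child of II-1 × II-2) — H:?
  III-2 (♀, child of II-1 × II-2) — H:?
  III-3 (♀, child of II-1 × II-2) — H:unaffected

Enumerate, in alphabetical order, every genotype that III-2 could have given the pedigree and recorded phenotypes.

III-2 ∈ {X^HX^H, X^HX^h}

H/I-1 un ·: X^HX^h
H/I-2 aff ·: X^hY
H/II-1 un I-1×I-2: X^HX^h
H/II-2 un ·: X^HY
H/II-3 aff I-1×I-2: X^hX^h
H/II-4 aff I-1×I-2: X^hX^h
H/III-1 ? II-1×II-2: X^HX^H|X^HX^h
H/III-2 ? II-1×II-2: X^HX^H|X^HX^h
H/III-3 un II-1×II-2: X^HX^H|X^HX^h
⇒ H over [I-1,I-2,II-1,II-2,II-3,II-4,III-1,III-2,III-3]: 8 consistent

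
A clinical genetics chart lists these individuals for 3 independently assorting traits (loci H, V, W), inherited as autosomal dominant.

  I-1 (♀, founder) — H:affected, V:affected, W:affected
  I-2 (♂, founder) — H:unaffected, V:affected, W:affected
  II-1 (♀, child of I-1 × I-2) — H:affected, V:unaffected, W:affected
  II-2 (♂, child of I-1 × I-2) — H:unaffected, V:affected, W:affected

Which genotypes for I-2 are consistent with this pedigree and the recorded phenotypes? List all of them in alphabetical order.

H/I-1 aff ·: Hh
H/I-2 un ·: hh
H/II-1 aff I-1×I-2: Hh
H/II-2 un I-1×I-2: hh
⇒ H over [I-1,I-2,II-1,II-2]: 1 consistent
V/I-1 aff ·: Vv
V/I-2 aff ·: Vv
V/II-1 un I-1×I-2: vv
V/II-2 aff I-1×I-2: Vv|VV
⇒ V over [I-1,I-2,II-1,II-2]: 2 consistent
W/I-1 aff ·: Ww|WW
W/I-2 aff ·: Ww|WW
W/II-1 aff I-1×I-2: Ww|WW
W/II-2 aff I-1×I-2: Ww|WW
⇒ W over [I-1,I-2,II-1,II-2]: 13 consistent

I-2 ∈ {hh Vv WW, hh Vv Ww}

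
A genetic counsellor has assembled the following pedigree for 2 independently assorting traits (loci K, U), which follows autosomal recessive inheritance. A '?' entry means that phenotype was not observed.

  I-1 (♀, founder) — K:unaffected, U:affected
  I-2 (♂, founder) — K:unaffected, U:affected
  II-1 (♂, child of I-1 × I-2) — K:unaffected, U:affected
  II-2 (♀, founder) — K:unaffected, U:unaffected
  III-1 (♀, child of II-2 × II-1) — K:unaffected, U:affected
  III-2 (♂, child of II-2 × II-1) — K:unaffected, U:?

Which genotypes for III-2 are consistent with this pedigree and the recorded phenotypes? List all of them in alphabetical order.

K/I-1 un ·: KK|Kk
K/I-2 un ·: KK|Kk
K/II-1 un I-1×I-2: KK|Kk
K/II-2 un ·: KK|Kk
K/III-1 un II-2×II-1: KK|Kk
K/III-2 un II-2×II-1: KK|Kk
⇒ K over [I-1,I-2,II-1,II-2,III-1,III-2]: 44 consistent
U/I-1 aff ·: uu
U/I-2 aff ·: uu
U/II-1 aff I-1×I-2: uu
U/II-2 un ·: Uu
U/III-1 aff II-2×II-1: uu
U/III-2 ? II-2×II-1: Uu|uu
⇒ U over [I-1,I-2,II-1,II-2,III-1,III-2]: 2 consistent

III-2 ∈ {KK Uu, KK uu, Kk Uu, Kk uu}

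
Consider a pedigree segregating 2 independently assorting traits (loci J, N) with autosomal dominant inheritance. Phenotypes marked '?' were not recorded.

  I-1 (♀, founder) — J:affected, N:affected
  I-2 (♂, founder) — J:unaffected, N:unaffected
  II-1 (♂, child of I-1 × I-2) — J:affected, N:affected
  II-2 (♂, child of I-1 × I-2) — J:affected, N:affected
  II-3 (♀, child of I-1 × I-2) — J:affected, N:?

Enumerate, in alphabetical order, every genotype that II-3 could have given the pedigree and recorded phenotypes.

J/I-1 aff ·: Jj|JJ
J/I-2 un ·: jj
J/II-1 aff I-1×I-2: Jj
J/II-2 aff I-1×I-2: Jj
J/II-3 aff I-1×I-2: Jj
⇒ J over [I-1,I-2,II-1,II-2,II-3]: 2 consistent
N/I-1 aff ·: Nn|NN
N/I-2 un ·: nn
N/II-1 aff I-1×I-2: Nn
N/II-2 aff I-1×I-2: Nn
N/II-3 ? I-1×I-2: nn|Nn
⇒ N over [I-1,I-2,II-1,II-2,II-3]: 3 consistent

II-3 ∈ {Jj Nn, Jj nn}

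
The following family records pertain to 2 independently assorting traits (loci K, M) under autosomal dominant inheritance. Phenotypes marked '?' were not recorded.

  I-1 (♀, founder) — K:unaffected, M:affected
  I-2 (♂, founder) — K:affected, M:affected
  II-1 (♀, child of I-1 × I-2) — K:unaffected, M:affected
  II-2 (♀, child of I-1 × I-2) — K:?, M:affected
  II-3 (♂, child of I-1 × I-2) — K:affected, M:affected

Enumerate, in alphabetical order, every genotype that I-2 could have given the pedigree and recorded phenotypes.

I-2 ∈ {Kk MM, Kk Mm}

K/I-1 un ·: kk
K/I-2 aff ·: Kk
K/II-1 un I-1×I-2: kk
K/II-2 ? I-1×I-2: kk|Kk
K/II-3 aff I-1×I-2: Kk
⇒ K over [I-1,I-2,II-1,II-2,II-3]: 2 consistent
M/I-1 aff ·: Mm|MM
M/I-2 aff ·: Mm|MM
M/II-1 aff I-1×I-2: Mm|MM
M/II-2 aff I-1×I-2: Mm|MM
M/II-3 aff I-1×I-2: Mm|MM
⇒ M over [I-1,I-2,II-1,II-2,II-3]: 25 consistent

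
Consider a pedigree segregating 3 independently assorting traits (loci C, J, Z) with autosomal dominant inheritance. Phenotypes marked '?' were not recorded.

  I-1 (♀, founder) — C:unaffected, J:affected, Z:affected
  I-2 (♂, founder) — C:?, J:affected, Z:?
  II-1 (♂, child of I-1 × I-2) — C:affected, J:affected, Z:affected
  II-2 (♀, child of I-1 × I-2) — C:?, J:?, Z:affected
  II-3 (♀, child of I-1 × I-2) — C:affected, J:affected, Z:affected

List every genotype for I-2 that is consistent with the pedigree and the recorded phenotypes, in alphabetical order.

C/I-1 un ·: cc
C/I-2 ? ·: Cc|CC
C/II-1 aff I-1×I-2: Cc
C/II-2 ? I-1×I-2: cc|Cc
C/II-3 aff I-1×I-2: Cc
⇒ C over [I-1,I-2,II-1,II-2,II-3]: 3 consistent
J/I-1 aff ·: Jj|JJ
J/I-2 aff ·: Jj|JJ
J/II-1 aff I-1×I-2: Jj|JJ
J/II-2 ? I-1×I-2: jj|Jj|JJ
J/II-3 aff I-1×I-2: Jj|JJ
⇒ J over [I-1,I-2,II-1,II-2,II-3]: 29 consistent
Z/I-1 aff ·: Zz|ZZ
Z/I-2 ? ·: zz|Zz|ZZ
Z/II-1 aff I-1×I-2: Zz|ZZ
Z/II-2 aff I-1×I-2: Zz|ZZ
Z/II-3 aff I-1×I-2: Zz|ZZ
⇒ Z over [I-1,I-2,II-1,II-2,II-3]: 27 consistent

I-2 ∈ {CC JJ ZZ, CC JJ Zz, CC JJ zz, CC Jj ZZ, CC Jj Zz, CC Jj zz, Cc JJ ZZ, Cc JJ Zz, Cc JJ zz, Cc Jj ZZ, Cc Jj Zz, Cc Jj zz}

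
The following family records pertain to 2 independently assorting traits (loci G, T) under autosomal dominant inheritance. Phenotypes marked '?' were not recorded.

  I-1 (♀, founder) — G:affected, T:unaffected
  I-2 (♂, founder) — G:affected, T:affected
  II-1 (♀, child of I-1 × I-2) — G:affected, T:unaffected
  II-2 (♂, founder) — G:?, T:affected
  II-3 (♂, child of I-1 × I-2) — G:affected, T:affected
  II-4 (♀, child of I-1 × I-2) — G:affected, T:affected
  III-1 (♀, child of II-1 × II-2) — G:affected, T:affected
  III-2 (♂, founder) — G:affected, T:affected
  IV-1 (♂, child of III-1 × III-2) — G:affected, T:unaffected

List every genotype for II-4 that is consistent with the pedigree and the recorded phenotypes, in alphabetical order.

G/I-1 aff ·: Gg|GG
G/I-2 aff ·: Gg|GG
G/II-1 aff I-1×I-2: Gg|GG
G/II-2 ? ·: gg|Gg|GG
G/II-3 aff I-1×I-2: Gg|GG
G/II-4 aff I-1×I-2: Gg|GG
G/III-1 aff II-1×II-2: Gg|GG
G/III-2 aff ·: Gg|GG
G/IV-1 aff III-1×III-2: Gg|GG
⇒ G over [I-1,I-2,II-1,II-2,II-3,II-4,III-1,III-2,IV-1]: 398 consistent
T/I-1 un ·: tt
T/I-2 aff ·: Tt
T/II-1 un I-1×I-2: tt
T/II-2 aff ·: Tt|TT
T/II-3 aff I-1×I-2: Tt
T/II-4 aff I-1×I-2: Tt
T/III-1 aff II-1×II-2: Tt
T/III-2 aff ·: Tt
T/IV-1 un III-1×III-2: tt
⇒ T over [I-1,I-2,II-1,II-2,II-3,II-4,III-1,III-2,IV-1]: 2 consistent

II-4 ∈ {GG Tt, Gg Tt}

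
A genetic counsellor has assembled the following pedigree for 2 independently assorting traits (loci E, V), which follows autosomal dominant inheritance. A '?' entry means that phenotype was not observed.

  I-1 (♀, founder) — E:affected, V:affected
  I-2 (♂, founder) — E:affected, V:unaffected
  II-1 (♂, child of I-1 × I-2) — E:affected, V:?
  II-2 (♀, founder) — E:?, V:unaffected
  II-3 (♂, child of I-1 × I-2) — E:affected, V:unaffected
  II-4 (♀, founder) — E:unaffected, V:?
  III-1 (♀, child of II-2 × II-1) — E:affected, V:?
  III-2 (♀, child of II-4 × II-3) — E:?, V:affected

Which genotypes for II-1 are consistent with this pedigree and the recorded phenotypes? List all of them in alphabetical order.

E/I-1 aff ·: Ee|EE
E/I-2 aff ·: Ee|EE
E/II-1 aff I-1×I-2: Ee|EE
E/II-2 ? ·: ee|Ee|EE
E/II-3 aff I-1×I-2: Ee|EE
E/II-4 un ·: ee
E/III-1 aff II-2×II-1: Ee|EE
E/III-2 ? II-4×II-3: ee|Ee
⇒ E over [I-1,I-2,II-1,II-2,II-3,II-4,III-1,III-2]: 85 consistent
V/I-1 aff ·: Vv
V/I-2 un ·: vv
V/II-1 ? I-1×I-2: vv|Vv
V/II-2 un ·: vv
V/II-3 un I-1×I-2: vv
V/II-4 ? ·: Vv|VV
V/III-1 ? II-2×II-1: vv|Vv
V/III-2 aff II-4×II-3: Vv
⇒ V over [I-1,I-2,II-1,II-2,II-3,II-4,III-1,III-2]: 6 consistent

II-1 ∈ {EE Vv, EE vv, Ee Vv, Ee vv}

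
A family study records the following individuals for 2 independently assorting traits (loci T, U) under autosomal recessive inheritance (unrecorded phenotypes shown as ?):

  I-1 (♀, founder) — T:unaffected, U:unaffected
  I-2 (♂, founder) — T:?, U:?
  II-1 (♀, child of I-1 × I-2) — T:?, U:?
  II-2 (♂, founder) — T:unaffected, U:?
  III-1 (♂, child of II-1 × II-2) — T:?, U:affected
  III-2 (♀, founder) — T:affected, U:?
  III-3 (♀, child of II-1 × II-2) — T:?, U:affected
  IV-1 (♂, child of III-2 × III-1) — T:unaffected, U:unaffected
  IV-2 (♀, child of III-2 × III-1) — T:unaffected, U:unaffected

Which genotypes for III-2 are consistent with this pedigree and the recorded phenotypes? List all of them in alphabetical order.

T/I-1 un ·: TT|Tt
T/I-2 ? ·: TT|Tt|tt
T/II-1 ? I-1×I-2: TT|Tt|tt
T/II-2 un ·: TT|Tt
T/III-1 ? II-1×II-2: TT|Tt
T/III-2 aff ·: tt
T/III-3 ? II-1×II-2: TT|Tt|tt
T/IV-1 un III-2×III-1: Tt
T/IV-2 un III-2×III-1: Tt
⇒ T over [I-1,I-2,II-1,II-2,III-1,III-2,III-3,IV-1,IV-2]: 76 consistent
U/I-1 un ·: UU|Uu
U/I-2 ? ·: UU|Uu|uu
U/II-1 ? I-1×I-2: Uu|uu
U/II-2 ? ·: Uu|uu
U/III-1 aff II-1×II-2: uu
U/III-2 ? ·: UU|Uu
U/III-3 aff II-1×II-2: uu
U/IV-1 un III-2×III-1: Uu
U/IV-2 un III-2×III-1: Uu
⇒ U over [I-1,I-2,II-1,II-2,III-1,III-2,III-3,IV-1,IV-2]: 28 consistent

III-2 ∈ {tt UU, tt Uu}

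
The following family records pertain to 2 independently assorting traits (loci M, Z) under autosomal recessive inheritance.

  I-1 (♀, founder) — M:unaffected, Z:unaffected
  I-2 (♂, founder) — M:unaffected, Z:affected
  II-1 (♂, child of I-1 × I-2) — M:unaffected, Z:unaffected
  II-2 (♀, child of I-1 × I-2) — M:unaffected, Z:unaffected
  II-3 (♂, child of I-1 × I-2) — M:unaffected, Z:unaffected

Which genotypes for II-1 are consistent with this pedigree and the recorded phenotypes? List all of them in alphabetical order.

II-1 ∈ {MM Zz, Mm Zz}

M/I-1 un ·: MM|Mm
M/I-2 un ·: MM|Mm
M/II-1 un I-1×I-2: MM|Mm
M/II-2 un I-1×I-2: MM|Mm
M/II-3 un I-1×I-2: MM|Mm
⇒ M over [I-1,I-2,II-1,II-2,II-3]: 25 consistent
Z/I-1 un ·: ZZ|Zz
Z/I-2 aff ·: zz
Z/II-1 un I-1×I-2: Zz
Z/II-2 un I-1×I-2: Zz
Z/II-3 un I-1×I-2: Zz
⇒ Z over [I-1,I-2,II-1,II-2,II-3]: 2 consistent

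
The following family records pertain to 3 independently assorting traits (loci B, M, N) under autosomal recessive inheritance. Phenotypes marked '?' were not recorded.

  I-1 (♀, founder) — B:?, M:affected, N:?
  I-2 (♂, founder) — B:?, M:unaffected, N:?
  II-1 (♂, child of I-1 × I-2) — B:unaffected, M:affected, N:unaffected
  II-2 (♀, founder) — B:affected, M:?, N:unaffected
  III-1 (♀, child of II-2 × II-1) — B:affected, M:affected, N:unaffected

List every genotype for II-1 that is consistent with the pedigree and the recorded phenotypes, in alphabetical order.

B/I-1 ? ·: BB|Bb|bb
B/I-2 ? ·: BB|Bb|bb
B/II-1 un I-1×I-2: Bb
B/II-2 aff ·: bb
B/III-1 aff II-2×II-1: bb
⇒ B over [I-1,I-2,II-1,II-2,III-1]: 7 consistent
M/I-1 aff ·: mm
M/I-2 un ·: Mm
M/II-1 aff I-1×I-2: mm
M/II-2 ? ·: Mm|mm
M/III-1 aff II-2×II-1: mm
⇒ M over [I-1,I-2,II-1,II-2,III-1]: 2 consistent
N/I-1 ? ·: NN|Nn|nn
N/I-2 ? ·: NN|Nn|nn
N/II-1 un I-1×I-2: NN|Nn
N/II-2 un ·: NN|Nn
N/III-1 un II-2×II-1: NN|Nn
⇒ N over [I-1,I-2,II-1,II-2,III-1]: 40 consistent

II-1 ∈ {Bb mm NN, Bb mm Nn}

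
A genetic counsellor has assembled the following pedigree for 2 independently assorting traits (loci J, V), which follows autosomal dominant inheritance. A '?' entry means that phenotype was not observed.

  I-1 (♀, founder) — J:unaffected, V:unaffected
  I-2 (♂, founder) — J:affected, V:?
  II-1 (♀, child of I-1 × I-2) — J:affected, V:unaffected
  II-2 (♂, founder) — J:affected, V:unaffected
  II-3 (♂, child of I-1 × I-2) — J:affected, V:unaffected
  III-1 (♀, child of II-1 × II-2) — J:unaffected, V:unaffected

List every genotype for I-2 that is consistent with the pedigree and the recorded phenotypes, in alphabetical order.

I-2 ∈ {JJ Vv, JJ vv, Jj Vv, Jj vv}

J/I-1 un ·: jj
J/I-2 aff ·: Jj|JJ
J/II-1 aff I-1×I-2: Jj
J/II-2 aff ·: Jj
J/II-3 aff I-1×I-2: Jj
J/III-1 un II-1×II-2: jj
⇒ J over [I-1,I-2,II-1,II-2,II-3,III-1]: 2 consistent
V/I-1 un ·: vv
V/I-2 ? ·: vv|Vv
V/II-1 un I-1×I-2: vv
V/II-2 un ·: vv
V/II-3 un I-1×I-2: vv
V/III-1 un II-1×II-2: vv
⇒ V over [I-1,I-2,II-1,II-2,II-3,III-1]: 2 consistent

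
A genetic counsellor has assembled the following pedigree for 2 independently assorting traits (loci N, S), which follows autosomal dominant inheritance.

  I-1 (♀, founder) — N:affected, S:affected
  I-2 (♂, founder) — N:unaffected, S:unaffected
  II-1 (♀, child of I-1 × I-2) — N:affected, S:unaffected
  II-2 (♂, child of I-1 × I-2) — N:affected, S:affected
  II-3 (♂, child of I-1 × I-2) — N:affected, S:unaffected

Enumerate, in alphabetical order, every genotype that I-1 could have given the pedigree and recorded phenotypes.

N/I-1 aff ·: Nn|NN
N/I-2 un ·: nn
N/II-1 aff I-1×I-2: Nn
N/II-2 aff I-1×I-2: Nn
N/II-3 aff I-1×I-2: Nn
⇒ N over [I-1,I-2,II-1,II-2,II-3]: 2 consistent
S/I-1 aff ·: Ss
S/I-2 un ·: ss
S/II-1 un I-1×I-2: ss
S/II-2 aff I-1×I-2: Ss
S/II-3 un I-1×I-2: ss
⇒ S over [I-1,I-2,II-1,II-2,II-3]: 1 consistent

I-1 ∈ {NN Ss, Nn Ss}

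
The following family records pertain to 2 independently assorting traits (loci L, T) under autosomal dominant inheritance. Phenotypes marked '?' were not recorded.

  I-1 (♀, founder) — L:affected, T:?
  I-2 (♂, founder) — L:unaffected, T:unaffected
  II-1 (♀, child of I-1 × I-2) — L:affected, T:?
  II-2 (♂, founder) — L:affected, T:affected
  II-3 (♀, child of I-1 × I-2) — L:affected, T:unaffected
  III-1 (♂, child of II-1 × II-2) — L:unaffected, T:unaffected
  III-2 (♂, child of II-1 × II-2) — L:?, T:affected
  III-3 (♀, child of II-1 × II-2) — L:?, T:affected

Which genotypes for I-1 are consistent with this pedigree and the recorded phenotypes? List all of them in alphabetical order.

I-1 ∈ {LL Tt, LL tt, Ll Tt, Ll tt}

L/I-1 aff ·: Ll|LL
L/I-2 un ·: ll
L/II-1 aff I-1×I-2: Ll
L/II-2 aff ·: Ll
L/II-3 aff I-1×I-2: Ll
L/III-1 un II-1×II-2: ll
L/III-2 ? II-1×II-2: ll|Ll|LL
L/III-3 ? II-1×II-2: ll|Ll|LL
⇒ L over [I-1,I-2,II-1,II-2,II-3,III-1,III-2,III-3]: 18 consistent
T/I-1 ? ·: tt|Tt
T/I-2 un ·: tt
T/II-1 ? I-1×I-2: tt|Tt
T/II-2 aff ·: Tt
T/II-3 un I-1×I-2: tt
T/III-1 un II-1×II-2: tt
T/III-2 aff II-1×II-2: Tt|TT
T/III-3 aff II-1×II-2: Tt|TT
⇒ T over [I-1,I-2,II-1,II-2,II-3,III-1,III-2,III-3]: 6 consistent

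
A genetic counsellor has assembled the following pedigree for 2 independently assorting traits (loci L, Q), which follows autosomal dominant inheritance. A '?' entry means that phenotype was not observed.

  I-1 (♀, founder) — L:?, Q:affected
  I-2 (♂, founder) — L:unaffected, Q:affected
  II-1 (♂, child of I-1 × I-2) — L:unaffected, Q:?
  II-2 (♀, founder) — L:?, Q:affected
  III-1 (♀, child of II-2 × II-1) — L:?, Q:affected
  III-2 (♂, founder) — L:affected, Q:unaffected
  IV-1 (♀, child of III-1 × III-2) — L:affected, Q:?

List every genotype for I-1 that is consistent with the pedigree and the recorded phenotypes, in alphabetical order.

I-1 ∈ {Ll QQ, Ll Qq, ll QQ, ll Qq}

L/I-1 ? ·: ll|Ll
L/I-2 un ·: ll
L/II-1 un I-1×I-2: ll
L/II-2 ? ·: ll|Ll|LL
L/III-1 ? II-2×II-1: ll|Ll
L/III-2 aff ·: Ll|LL
L/IV-1 aff III-1×III-2: Ll|LL
⇒ L over [I-1,I-2,II-1,II-2,III-1,III-2,IV-1]: 24 consistent
Q/I-1 aff ·: Qq|QQ
Q/I-2 aff ·: Qq|QQ
Q/II-1 ? I-1×I-2: qq|Qq|QQ
Q/II-2 aff ·: Qq|QQ
Q/III-1 aff II-2×II-1: Qq|QQ
Q/III-2 un ·: qq
Q/IV-1 ? III-1×III-2: qq|Qq
⇒ Q over [I-1,I-2,II-1,II-2,III-1,III-2,IV-1]: 38 consistent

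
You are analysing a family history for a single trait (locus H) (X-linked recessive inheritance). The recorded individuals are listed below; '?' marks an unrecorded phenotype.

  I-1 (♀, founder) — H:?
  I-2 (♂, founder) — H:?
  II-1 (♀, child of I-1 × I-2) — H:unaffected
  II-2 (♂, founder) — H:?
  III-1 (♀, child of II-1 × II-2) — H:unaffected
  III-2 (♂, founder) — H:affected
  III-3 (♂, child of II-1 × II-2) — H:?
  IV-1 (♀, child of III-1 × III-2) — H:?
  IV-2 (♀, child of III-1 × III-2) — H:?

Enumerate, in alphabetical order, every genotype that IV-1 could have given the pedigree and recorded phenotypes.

H/I-1 ? ·: X^HX^H|X^HX^h|X^hX^h
H/I-2 ? ·: X^HY|X^hY
H/II-1 un I-1×I-2: X^HX^H|X^HX^h
H/II-2 ? ·: X^HY|X^hY
H/III-1 un II-1×II-2: X^HX^H|X^HX^h
H/III-2 aff ·: X^hY
H/III-3 ? II-1×II-2: X^HY|X^hY
H/IV-1 ? III-1×III-2: X^HX^h|X^hX^h
H/IV-2 ? III-1×III-2: X^HX^h|X^hX^h
⇒ H over [I-1,I-2,II-1,II-2,III-1,III-2,III-3,IV-1,IV-2]: 82 consistent

IV-1 ∈ {X^HX^h, X^hX^h}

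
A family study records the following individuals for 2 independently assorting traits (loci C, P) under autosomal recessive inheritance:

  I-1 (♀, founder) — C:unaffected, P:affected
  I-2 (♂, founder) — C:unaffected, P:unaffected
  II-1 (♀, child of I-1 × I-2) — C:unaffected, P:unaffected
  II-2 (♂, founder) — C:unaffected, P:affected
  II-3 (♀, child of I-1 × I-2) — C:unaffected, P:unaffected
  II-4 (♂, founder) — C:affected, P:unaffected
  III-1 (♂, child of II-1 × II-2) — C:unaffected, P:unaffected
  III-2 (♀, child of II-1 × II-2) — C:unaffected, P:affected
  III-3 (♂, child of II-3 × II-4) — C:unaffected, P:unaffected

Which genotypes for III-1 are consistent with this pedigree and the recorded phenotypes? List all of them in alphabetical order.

C/I-1 un ·: CC|Cc
C/I-2 un ·: CC|Cc
C/II-1 un I-1×I-2: CC|Cc
C/II-2 un ·: CC|Cc
C/II-3 un I-1×I-2: CC|Cc
C/II-4 aff ·: cc
C/III-1 un II-1×II-2: CC|Cc
C/III-2 un II-1×II-2: CC|Cc
C/III-3 un II-3×II-4: Cc
⇒ C over [I-1,I-2,II-1,II-2,II-3,II-4,III-1,III-2,III-3]: 83 consistent
P/I-1 aff ·: pp
P/I-2 un ·: PP|Pp
P/II-1 un I-1×I-2: Pp
P/II-2 aff ·: pp
P/II-3 un I-1×I-2: Pp
P/II-4 un ·: PP|Pp
P/III-1 un II-1×II-2: Pp
P/III-2 aff II-1×II-2: pp
P/III-3 un II-3×II-4: PP|Pp
⇒ P over [I-1,I-2,II-1,II-2,II-3,II-4,III-1,III-2,III-3]: 8 consistent

III-1 ∈ {CC Pp, Cc Pp}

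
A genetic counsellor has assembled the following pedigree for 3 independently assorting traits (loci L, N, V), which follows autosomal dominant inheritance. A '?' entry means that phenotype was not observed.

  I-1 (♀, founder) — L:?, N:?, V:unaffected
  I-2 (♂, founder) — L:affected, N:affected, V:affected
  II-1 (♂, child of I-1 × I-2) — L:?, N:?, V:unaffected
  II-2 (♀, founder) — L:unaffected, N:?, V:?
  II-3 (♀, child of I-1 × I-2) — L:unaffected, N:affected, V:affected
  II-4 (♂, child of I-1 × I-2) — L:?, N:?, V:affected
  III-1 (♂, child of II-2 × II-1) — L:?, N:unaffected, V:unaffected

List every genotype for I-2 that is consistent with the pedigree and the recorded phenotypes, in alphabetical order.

I-2 ∈ {Ll NN Vv, Ll Nn Vv}

L/I-1 ? ·: ll|Ll
L/I-2 aff ·: Ll
L/II-1 ? I-1×I-2: ll|Ll|LL
L/II-2 un ·: ll
L/II-3 un I-1×I-2: ll
L/II-4 ? I-1×I-2: ll|Ll|LL
L/III-1 ? II-2×II-1: ll|Ll
⇒ L over [I-1,I-2,II-1,II-2,II-3,II-4,III-1]: 18 consistent
N/I-1 ? ·: nn|Nn|NN
N/I-2 aff ·: Nn|NN
N/II-1 ? I-1×I-2: nn|Nn
N/II-2 ? ·: nn|Nn
N/II-3 aff I-1×I-2: Nn|NN
N/II-4 ? I-1×I-2: nn|Nn|NN
N/III-1 un II-2×II-1: nn
⇒ N over [I-1,I-2,II-1,II-2,II-3,II-4,III-1]: 50 consistent
V/I-1 un ·: vv
V/I-2 aff ·: Vv
V/II-1 un I-1×I-2: vv
V/II-2 ? ·: vv|Vv
V/II-3 aff I-1×I-2: Vv
V/II-4 aff I-1×I-2: Vv
V/III-1 un II-2×II-1: vv
⇒ V over [I-1,I-2,II-1,II-2,II-3,II-4,III-1]: 2 consistent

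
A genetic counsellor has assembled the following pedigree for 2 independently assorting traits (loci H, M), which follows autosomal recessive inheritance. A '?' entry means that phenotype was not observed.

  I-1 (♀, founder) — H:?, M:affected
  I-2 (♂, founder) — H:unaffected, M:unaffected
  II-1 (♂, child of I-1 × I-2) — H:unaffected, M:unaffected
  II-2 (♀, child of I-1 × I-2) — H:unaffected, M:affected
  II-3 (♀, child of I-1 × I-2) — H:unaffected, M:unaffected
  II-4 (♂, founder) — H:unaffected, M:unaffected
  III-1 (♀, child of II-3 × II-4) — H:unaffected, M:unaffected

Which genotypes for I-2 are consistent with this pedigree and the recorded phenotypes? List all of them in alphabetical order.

H/I-1 ? ·: HH|Hh|hh
H/I-2 un ·: HH|Hh
H/II-1 un I-1×I-2: HH|Hh
H/II-2 un I-1×I-2: HH|Hh
H/II-3 un I-1×I-2: HH|Hh
H/II-4 un ·: HH|Hh
H/III-1 un II-3×II-4: HH|Hh
⇒ H over [I-1,I-2,II-1,II-2,II-3,II-4,III-1]: 95 consistent
M/I-1 aff ·: mm
M/I-2 un ·: Mm
M/II-1 un I-1×I-2: Mm
M/II-2 aff I-1×I-2: mm
M/II-3 un I-1×I-2: Mm
M/II-4 un ·: MM|Mm
M/III-1 un II-3×II-4: MM|Mm
⇒ M over [I-1,I-2,II-1,II-2,II-3,II-4,III-1]: 4 consistent

I-2 ∈ {HH Mm, Hh Mm}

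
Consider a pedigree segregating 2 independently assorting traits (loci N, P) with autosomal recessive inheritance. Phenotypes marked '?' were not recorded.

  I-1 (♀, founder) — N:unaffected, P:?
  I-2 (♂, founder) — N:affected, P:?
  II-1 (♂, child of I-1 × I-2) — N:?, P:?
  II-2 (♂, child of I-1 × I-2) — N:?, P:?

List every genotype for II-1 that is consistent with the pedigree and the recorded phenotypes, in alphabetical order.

N/I-1 un ·: NN|Nn
N/I-2 aff ·: nn
N/II-1 ? I-1×I-2: Nn|nn
N/II-2 ? I-1×I-2: Nn|nn
⇒ N over [I-1,I-2,II-1,II-2]: 5 consistent
P/I-1 ? ·: PP|Pp|pp
P/I-2 ? ·: PP|Pp|pp
P/II-1 ? I-1×I-2: PP|Pp|pp
P/II-2 ? I-1×I-2: PP|Pp|pp
⇒ P over [I-1,I-2,II-1,II-2]: 29 consistent

II-1 ∈ {Nn PP, Nn Pp, Nn pp, nn PP, nn Pp, nn pp}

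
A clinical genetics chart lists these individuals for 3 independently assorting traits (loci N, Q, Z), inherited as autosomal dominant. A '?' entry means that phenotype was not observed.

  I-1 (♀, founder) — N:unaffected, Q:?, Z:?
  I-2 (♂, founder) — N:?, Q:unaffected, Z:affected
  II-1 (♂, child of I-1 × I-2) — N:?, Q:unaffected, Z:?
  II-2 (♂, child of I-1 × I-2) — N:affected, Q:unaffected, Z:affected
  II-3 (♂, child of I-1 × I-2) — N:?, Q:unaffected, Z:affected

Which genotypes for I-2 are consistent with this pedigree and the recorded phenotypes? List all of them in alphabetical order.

N/I-1 un ·: nn
N/I-2 ? ·: Nn|NN
N/II-1 ? I-1×I-2: nn|Nn
N/II-2 aff I-1×I-2: Nn
N/II-3 ? I-1×I-2: nn|Nn
⇒ N over [I-1,I-2,II-1,II-2,II-3]: 5 consistent
Q/I-1 ? ·: qq|Qq
Q/I-2 un ·: qq
Q/II-1 un I-1×I-2: qq
Q/II-2 un I-1×I-2: qq
Q/II-3 un I-1×I-2: qq
⇒ Q over [I-1,I-2,II-1,II-2,II-3]: 2 consistent
Z/I-1 ? ·: zz|Zz|ZZ
Z/I-2 aff ·: Zz|ZZ
Z/II-1 ? I-1×I-2: zz|Zz|ZZ
Z/II-2 aff I-1×I-2: Zz|ZZ
Z/II-3 aff I-1×I-2: Zz|ZZ
⇒ Z over [I-1,I-2,II-1,II-2,II-3]: 32 consistent

I-2 ∈ {NN qq ZZ, NN qq Zz, Nn qq ZZ, Nn qq Zz}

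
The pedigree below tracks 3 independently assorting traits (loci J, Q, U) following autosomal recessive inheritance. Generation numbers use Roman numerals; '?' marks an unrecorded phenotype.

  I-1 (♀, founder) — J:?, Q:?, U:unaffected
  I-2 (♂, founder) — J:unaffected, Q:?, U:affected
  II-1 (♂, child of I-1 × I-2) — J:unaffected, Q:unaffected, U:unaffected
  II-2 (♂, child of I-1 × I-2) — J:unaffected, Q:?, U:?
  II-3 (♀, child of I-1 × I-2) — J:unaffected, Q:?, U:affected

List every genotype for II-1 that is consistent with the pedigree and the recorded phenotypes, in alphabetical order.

II-1 ∈ {JJ QQ Uu, JJ Qq Uu, Jj QQ Uu, Jj Qq Uu}

J/I-1 ? ·: JJ|Jj|jj
J/I-2 un ·: JJ|Jj
J/II-1 un I-1×I-2: JJ|Jj
J/II-2 un I-1×I-2: JJ|Jj
J/II-3 un I-1×I-2: JJ|Jj
⇒ J over [I-1,I-2,II-1,II-2,II-3]: 27 consistent
Q/I-1 ? ·: QQ|Qq|qq
Q/I-2 ? ·: QQ|Qq|qq
Q/II-1 un I-1×I-2: QQ|Qq
Q/II-2 ? I-1×I-2: QQ|Qq|qq
Q/II-3 ? I-1×I-2: QQ|Qq|qq
⇒ Q over [I-1,I-2,II-1,II-2,II-3]: 45 consistent
U/I-1 un ·: Uu
U/I-2 aff ·: uu
U/II-1 un I-1×I-2: Uu
U/II-2 ? I-1×I-2: Uu|uu
U/II-3 aff I-1×I-2: uu
⇒ U over [I-1,I-2,II-1,II-2,II-3]: 2 consistent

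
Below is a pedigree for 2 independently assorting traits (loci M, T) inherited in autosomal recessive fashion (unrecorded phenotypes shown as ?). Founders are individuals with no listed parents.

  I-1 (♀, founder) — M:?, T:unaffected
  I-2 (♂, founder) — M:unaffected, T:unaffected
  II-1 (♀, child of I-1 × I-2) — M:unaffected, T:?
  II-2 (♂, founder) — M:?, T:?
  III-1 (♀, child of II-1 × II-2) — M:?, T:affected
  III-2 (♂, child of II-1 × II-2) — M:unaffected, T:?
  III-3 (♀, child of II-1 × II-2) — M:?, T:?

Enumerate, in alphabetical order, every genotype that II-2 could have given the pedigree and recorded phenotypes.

II-2 ∈ {MM Tt, MM tt, Mm Tt, Mm tt, mm Tt, mm tt}

M/I-1 ? ·: MM|Mm|mm
M/I-2 un ·: MM|Mm
M/II-1 un I-1×I-2: MM|Mm
M/II-2 ? ·: MM|Mm|mm
M/III-1 ? II-1×II-2: MM|Mm|mm
M/III-2 un II-1×II-2: MM|Mm
M/III-3 ? II-1×II-2: MM|Mm|mm
⇒ M over [I-1,I-2,II-1,II-2,III-1,III-2,III-3]: 190 consistent
T/I-1 un ·: TT|Tt
T/I-2 un ·: TT|Tt
T/II-1 ? I-1×I-2: Tt|tt
T/II-2 ? ·: Tt|tt
T/III-1 aff II-1×II-2: tt
T/III-2 ? II-1×II-2: TT|Tt|tt
T/III-3 ? II-1×II-2: TT|Tt|tt
⇒ T over [I-1,I-2,II-1,II-2,III-1,III-2,III-3]: 44 consistent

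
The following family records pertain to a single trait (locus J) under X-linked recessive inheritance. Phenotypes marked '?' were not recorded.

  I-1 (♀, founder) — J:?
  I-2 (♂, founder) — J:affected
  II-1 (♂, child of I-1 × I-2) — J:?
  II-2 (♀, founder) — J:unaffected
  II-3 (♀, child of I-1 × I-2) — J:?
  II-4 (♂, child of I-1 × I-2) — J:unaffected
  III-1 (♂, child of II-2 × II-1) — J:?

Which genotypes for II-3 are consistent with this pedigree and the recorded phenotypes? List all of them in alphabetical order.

II-3 ∈ {X^JX^j, X^jX^j}

J/I-1 ? ·: X^JX^J|X^JX^j
J/I-2 aff ·: X^jY
J/II-1 ? I-1×I-2: X^JY|X^jY
J/II-2 un ·: X^JX^J|X^JX^j
J/II-3 ? I-1×I-2: X^JX^j|X^jX^j
J/II-4 un I-1×I-2: X^JY
J/III-1 ? II-2×II-1: X^JY|X^jY
⇒ J over [I-1,I-2,II-1,II-2,II-3,II-4,III-1]: 15 consistent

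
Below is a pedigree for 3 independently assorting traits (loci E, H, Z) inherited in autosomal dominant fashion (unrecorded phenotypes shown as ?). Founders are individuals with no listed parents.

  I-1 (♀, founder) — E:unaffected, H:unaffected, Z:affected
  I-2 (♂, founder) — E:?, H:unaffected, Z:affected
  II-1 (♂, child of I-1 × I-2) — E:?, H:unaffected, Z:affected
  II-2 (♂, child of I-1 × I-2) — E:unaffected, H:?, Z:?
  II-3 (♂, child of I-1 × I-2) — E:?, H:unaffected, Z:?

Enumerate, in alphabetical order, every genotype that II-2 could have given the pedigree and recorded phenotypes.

E/I-1 un ·: ee
E/I-2 ? ·: ee|Ee
E/II-1 ? I-1×I-2: ee|Ee
E/II-2 un I-1×I-2: ee
E/II-3 ? I-1×I-2: ee|Ee
⇒ E over [I-1,I-2,II-1,II-2,II-3]: 5 consistent
H/I-1 un ·: hh
H/I-2 un ·: hh
H/II-1 un I-1×I-2: hh
H/II-2 ? I-1×I-2: hh
H/II-3 un I-1×I-2: hh
⇒ H over [I-1,I-2,II-1,II-2,II-3]: 1 consistent
Z/I-1 aff ·: Zz|ZZ
Z/I-2 aff ·: Zz|ZZ
Z/II-1 aff I-1×I-2: Zz|ZZ
Z/II-2 ? I-1×I-2: zz|Zz|ZZ
Z/II-3 ? I-1×I-2: zz|Zz|ZZ
⇒ Z over [I-1,I-2,II-1,II-2,II-3]: 35 consistent

II-2 ∈ {ee hh ZZ, ee hh Zz, ee hh zz}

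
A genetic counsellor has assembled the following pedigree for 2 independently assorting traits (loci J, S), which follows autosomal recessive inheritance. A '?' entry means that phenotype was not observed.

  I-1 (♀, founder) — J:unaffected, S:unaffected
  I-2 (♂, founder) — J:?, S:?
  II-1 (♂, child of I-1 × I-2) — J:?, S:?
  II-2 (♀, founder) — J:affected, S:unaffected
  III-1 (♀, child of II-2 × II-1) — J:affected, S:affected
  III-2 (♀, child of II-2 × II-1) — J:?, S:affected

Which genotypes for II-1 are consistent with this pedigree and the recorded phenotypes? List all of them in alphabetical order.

II-1 ∈ {Jj Ss, Jj ss, jj Ss, jj ss}

J/I-1 un ·: JJ|Jj
J/I-2 ? ·: JJ|Jj|jj
J/II-1 ? I-1×I-2: Jj|jj
J/II-2 aff ·: jj
J/III-1 aff II-2×II-1: jj
J/III-2 ? II-2×II-1: Jj|jj
⇒ J over [I-1,I-2,II-1,II-2,III-1,III-2]: 12 consistent
S/I-1 un ·: SS|Ss
S/I-2 ? ·: SS|Ss|ss
S/II-1 ? I-1×I-2: Ss|ss
S/II-2 un ·: Ss
S/III-1 aff II-2×II-1: ss
S/III-2 aff II-2×II-1: ss
⇒ S over [I-1,I-2,II-1,II-2,III-1,III-2]: 7 consistent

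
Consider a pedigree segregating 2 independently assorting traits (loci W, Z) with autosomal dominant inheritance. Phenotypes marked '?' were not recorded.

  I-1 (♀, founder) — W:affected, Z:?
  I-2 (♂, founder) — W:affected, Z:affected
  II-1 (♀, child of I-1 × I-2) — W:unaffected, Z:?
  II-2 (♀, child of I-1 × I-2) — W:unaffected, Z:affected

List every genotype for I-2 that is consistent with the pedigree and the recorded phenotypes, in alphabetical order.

W/I-1 aff ·: Ww
W/I-2 aff ·: Ww
W/II-1 un I-1×I-2: ww
W/II-2 un I-1×I-2: ww
⇒ W over [I-1,I-2,II-1,II-2]: 1 consistent
Z/I-1 ? ·: zz|Zz|ZZ
Z/I-2 aff ·: Zz|ZZ
Z/II-1 ? I-1×I-2: zz|Zz|ZZ
Z/II-2 aff I-1×I-2: Zz|ZZ
⇒ Z over [I-1,I-2,II-1,II-2]: 18 consistent

I-2 ∈ {Ww ZZ, Ww Zz}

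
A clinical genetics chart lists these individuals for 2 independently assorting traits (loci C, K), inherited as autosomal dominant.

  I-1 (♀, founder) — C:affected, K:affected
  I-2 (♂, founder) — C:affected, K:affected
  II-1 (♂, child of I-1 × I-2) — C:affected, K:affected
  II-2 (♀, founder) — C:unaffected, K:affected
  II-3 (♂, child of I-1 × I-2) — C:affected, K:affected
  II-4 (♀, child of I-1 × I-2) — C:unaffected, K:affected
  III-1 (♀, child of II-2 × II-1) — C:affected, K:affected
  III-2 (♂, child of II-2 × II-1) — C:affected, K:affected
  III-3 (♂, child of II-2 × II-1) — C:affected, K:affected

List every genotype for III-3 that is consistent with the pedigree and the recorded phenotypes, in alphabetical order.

III-3 ∈ {Cc KK, Cc Kk}

C/I-1 aff ·: Cc
C/I-2 aff ·: Cc
C/II-1 aff I-1×I-2: Cc|CC
C/II-2 un ·: cc
C/II-3 aff I-1×I-2: Cc|CC
C/II-4 un I-1×I-2: cc
C/III-1 aff II-2×II-1: Cc
C/III-2 aff II-2×II-1: Cc
C/III-3 aff II-2×II-1: Cc
⇒ C over [I-1,I-2,II-1,II-2,II-3,II-4,III-1,III-2,III-3]: 4 consistent
K/I-1 aff ·: Kk|KK
K/I-2 aff ·: Kk|KK
K/II-1 aff I-1×I-2: Kk|KK
K/II-2 aff ·: Kk|KK
K/II-3 aff I-1×I-2: Kk|KK
K/II-4 aff I-1×I-2: Kk|KK
K/III-1 aff II-2×II-1: Kk|KK
K/III-2 aff II-2×II-1: Kk|KK
K/III-3 aff II-2×II-1: Kk|KK
⇒ K over [I-1,I-2,II-1,II-2,II-3,II-4,III-1,III-2,III-3]: 309 consistent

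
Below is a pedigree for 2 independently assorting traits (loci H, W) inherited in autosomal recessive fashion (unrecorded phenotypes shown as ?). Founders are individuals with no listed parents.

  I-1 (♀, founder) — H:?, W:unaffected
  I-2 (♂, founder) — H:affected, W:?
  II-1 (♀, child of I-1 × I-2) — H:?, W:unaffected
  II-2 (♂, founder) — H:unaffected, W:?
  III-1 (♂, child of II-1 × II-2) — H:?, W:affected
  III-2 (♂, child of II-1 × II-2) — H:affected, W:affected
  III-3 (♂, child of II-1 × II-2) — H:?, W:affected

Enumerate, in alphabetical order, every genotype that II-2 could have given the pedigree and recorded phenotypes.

II-2 ∈ {Hh Ww, Hh ww}

H/I-1 ? ·: HH|Hh|hh
H/I-2 aff ·: hh
H/II-1 ? I-1×I-2: Hh|hh
H/II-2 un ·: Hh
H/III-1 ? II-1×II-2: HH|Hh|hh
H/III-2 aff II-1×II-2: hh
H/III-3 ? II-1×II-2: HH|Hh|hh
⇒ H over [I-1,I-2,II-1,II-2,III-1,III-2,III-3]: 26 consistent
W/I-1 un ·: WW|Ww
W/I-2 ? ·: WW|Ww|ww
W/II-1 un I-1×I-2: Ww
W/II-2 ? ·: Ww|ww
W/III-1 aff II-1×II-2: ww
W/III-2 aff II-1×II-2: ww
W/III-3 aff II-1×II-2: ww
⇒ W over [I-1,I-2,II-1,II-2,III-1,III-2,III-3]: 10 consistent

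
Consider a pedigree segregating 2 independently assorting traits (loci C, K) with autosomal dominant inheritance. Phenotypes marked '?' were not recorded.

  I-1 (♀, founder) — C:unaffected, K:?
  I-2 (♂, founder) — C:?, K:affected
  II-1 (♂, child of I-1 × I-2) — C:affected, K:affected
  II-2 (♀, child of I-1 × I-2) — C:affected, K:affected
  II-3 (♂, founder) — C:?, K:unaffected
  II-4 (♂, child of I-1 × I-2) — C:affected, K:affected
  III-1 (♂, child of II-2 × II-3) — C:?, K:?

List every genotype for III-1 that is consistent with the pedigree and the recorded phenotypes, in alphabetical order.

III-1 ∈ {CC Kk, CC kk, Cc Kk, Cc kk, cc Kk, cc kk}

C/I-1 un ·: cc
C/I-2 ? ·: Cc|CC
C/II-1 aff I-1×I-2: Cc
C/II-2 aff I-1×I-2: Cc
C/II-3 ? ·: cc|Cc|CC
C/II-4 aff I-1×I-2: Cc
C/III-1 ? II-2×II-3: cc|Cc|CC
⇒ C over [I-1,I-2,II-1,II-2,II-3,II-4,III-1]: 14 consistent
K/I-1 ? ·: kk|Kk|KK
K/I-2 aff ·: Kk|KK
K/II-1 aff I-1×I-2: Kk|KK
K/II-2 aff I-1×I-2: Kk|KK
K/II-3 un ·: kk
K/II-4 aff I-1×I-2: Kk|KK
K/III-1 ? II-2×II-3: kk|Kk
⇒ K over [I-1,I-2,II-1,II-2,II-3,II-4,III-1]: 41 consistent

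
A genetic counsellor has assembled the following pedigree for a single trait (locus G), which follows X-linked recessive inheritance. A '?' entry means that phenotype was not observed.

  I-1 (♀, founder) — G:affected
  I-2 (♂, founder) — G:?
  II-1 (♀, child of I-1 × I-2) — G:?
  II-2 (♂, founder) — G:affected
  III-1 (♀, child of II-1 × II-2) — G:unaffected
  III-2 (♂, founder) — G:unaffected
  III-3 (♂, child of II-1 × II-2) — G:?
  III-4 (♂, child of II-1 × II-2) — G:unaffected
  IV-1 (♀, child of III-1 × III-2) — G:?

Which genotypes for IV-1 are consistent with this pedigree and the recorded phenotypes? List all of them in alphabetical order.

IV-1 ∈ {X^GX^G, X^GX^g}

G/I-1 aff ·: X^gX^g
G/I-2 ? ·: X^GY
G/II-1 ? I-1×I-2: X^GX^g
G/II-2 aff ·: X^gY
G/III-1 un II-1×II-2: X^GX^g
G/III-2 un ·: X^GY
G/III-3 ? II-1×II-2: X^GY|X^gY
G/III-4 un II-1×II-2: X^GY
G/IV-1 ? III-1×III-2: X^GX^G|X^GX^g
⇒ G over [I-1,I-2,II-1,II-2,III-1,III-2,III-3,III-4,IV-1]: 4 consistent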